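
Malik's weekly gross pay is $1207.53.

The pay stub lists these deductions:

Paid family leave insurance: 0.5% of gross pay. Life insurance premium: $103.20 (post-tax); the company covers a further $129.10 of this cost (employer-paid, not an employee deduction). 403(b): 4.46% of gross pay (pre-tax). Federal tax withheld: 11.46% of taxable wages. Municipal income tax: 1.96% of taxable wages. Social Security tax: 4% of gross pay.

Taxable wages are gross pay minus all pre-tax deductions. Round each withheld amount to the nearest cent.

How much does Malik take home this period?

$841.31

403(b): $1207.53 × 0.0446 = $53.86
Taxable wages = $1207.53 − $53.86 = $1153.67
Municipal income tax: $1153.67 × 0.0196 = $22.61
Federal tax withheld: $1153.67 × 0.1146 = $132.21
Paid family leave insurance: $1207.53 × 0.005 = $6.04
Social Security tax: $1207.53 × 0.04 = $48.30
Life insurance premium: $103.20
(Employer's $129.10 toward life insurance premium is not withheld from the employee.)
Total deductions = $53.86 + $22.61 + $132.21 + $6.04 + $48.30 + $103.20 = $366.22
Net pay = $1207.53 − $366.22 = $841.31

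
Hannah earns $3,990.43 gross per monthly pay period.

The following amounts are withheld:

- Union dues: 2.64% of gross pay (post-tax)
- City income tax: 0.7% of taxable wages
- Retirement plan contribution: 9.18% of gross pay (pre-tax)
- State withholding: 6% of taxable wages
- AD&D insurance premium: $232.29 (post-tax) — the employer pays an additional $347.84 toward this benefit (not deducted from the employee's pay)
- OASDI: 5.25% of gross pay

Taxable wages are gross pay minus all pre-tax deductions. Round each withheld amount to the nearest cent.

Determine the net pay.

Retirement plan contribution: $3,990.43 × 0.0918 = $366.32
Taxable wages = $3,990.43 − $366.32 = $3,624.11
City income tax: $3,624.11 × 0.007 = $25.37
State withholding: $3,624.11 × 0.06 = $217.45
OASDI: $3,990.43 × 0.0525 = $209.50
Union dues: $3,990.43 × 0.0264 = $105.35
AD&D insurance premium: $232.29
(Employer's $347.84 toward AD&D insurance premium is not withheld from the employee.)
Total deductions = $366.32 + $25.37 + $217.45 + $209.50 + $105.35 + $232.29 = $1,156.28
Net pay = $3,990.43 − $1,156.28 = $2,834.15

$2,834.15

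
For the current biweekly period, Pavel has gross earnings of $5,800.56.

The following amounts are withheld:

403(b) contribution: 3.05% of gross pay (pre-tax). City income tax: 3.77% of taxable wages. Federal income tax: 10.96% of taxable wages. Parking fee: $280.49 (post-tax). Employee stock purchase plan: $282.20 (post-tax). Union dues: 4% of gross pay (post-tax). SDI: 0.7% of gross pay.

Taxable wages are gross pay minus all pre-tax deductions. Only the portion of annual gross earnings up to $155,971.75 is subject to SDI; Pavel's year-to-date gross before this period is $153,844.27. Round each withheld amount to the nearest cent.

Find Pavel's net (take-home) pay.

$3,985.68

403(b) contribution: $5,800.56 × 0.0305 = $176.92
Taxable wages = $5,800.56 − $176.92 = $5,623.64
Federal income tax: $5,623.64 × 0.1096 = $616.35
City income tax: $5,623.64 × 0.0377 = $212.01
SDI: only $155,971.75 − $153,844.27 = $2,127.48 of this check is subject → $2,127.48 × 0.007 = $14.89
Union dues: $5,800.56 × 0.04 = $232.02
Parking fee: $280.49
Employee stock purchase plan: $282.20
Total deductions = $176.92 + $616.35 + $212.01 + $14.89 + $232.02 + $280.49 + $282.20 = $1,814.88
Net pay = $5,800.56 − $1,814.88 = $3,985.68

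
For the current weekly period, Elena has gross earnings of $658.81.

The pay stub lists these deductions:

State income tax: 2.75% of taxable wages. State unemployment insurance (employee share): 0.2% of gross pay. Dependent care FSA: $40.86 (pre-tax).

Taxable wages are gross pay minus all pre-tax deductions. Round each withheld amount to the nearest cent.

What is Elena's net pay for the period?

$599.64

Dependent care FSA: $40.86
Taxable wages = $658.81 − $40.86 = $617.95
State income tax: $617.95 × 0.0275 = $16.99
State unemployment insurance (employee share): $658.81 × 0.002 = $1.32
Total deductions = $40.86 + $16.99 + $1.32 = $59.17
Net pay = $658.81 − $59.17 = $599.64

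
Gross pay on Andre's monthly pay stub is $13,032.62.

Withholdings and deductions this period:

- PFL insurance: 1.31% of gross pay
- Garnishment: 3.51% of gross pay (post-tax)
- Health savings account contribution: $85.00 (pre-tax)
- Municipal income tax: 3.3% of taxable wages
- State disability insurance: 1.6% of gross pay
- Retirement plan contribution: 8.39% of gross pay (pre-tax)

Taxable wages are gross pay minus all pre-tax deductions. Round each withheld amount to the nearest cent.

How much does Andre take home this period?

$10,626.30

Health savings account contribution: $85.00
Retirement plan contribution: $13,032.62 × 0.0839 = $1,093.44
Pre-tax total = $85.00 + $1,093.44 = $1,178.44
Taxable wages = $13,032.62 − $1,178.44 = $11,854.18
Municipal income tax: $11,854.18 × 0.033 = $391.19
State disability insurance: $13,032.62 × 0.016 = $208.52
PFL insurance: $13,032.62 × 0.0131 = $170.73
Garnishment: $13,032.62 × 0.0351 = $457.44
Total deductions = $85.00 + $1,093.44 + $391.19 + $208.52 + $170.73 + $457.44 = $2,406.32
Net pay = $13,032.62 − $2,406.32 = $10,626.30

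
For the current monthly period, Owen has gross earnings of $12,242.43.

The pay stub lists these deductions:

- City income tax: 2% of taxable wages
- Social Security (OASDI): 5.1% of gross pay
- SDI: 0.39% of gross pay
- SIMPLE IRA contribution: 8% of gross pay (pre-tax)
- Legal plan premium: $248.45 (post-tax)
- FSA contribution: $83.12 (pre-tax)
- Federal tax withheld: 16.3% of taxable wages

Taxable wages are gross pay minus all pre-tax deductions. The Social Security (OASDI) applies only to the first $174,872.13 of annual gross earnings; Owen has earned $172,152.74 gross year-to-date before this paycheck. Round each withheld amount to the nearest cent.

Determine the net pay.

$8,699.10

SIMPLE IRA contribution: $12,242.43 × 0.08 = $979.39
FSA contribution: $83.12
Pre-tax total = $979.39 + $83.12 = $1,062.51
Taxable wages = $12,242.43 − $1,062.51 = $11,179.92
Federal tax withheld: $11,179.92 × 0.163 = $1,822.33
City income tax: $11,179.92 × 0.02 = $223.60
SDI: $12,242.43 × 0.0039 = $47.75
Social Security (OASDI): only $174,872.13 − $172,152.74 = $2,719.39 of this check is subject → $2,719.39 × 0.051 = $138.69
Legal plan premium: $248.45
Total deductions = $979.39 + $83.12 + $1,822.33 + $223.60 + $47.75 + $138.69 + $248.45 = $3,543.33
Net pay = $12,242.43 − $3,543.33 = $8,699.10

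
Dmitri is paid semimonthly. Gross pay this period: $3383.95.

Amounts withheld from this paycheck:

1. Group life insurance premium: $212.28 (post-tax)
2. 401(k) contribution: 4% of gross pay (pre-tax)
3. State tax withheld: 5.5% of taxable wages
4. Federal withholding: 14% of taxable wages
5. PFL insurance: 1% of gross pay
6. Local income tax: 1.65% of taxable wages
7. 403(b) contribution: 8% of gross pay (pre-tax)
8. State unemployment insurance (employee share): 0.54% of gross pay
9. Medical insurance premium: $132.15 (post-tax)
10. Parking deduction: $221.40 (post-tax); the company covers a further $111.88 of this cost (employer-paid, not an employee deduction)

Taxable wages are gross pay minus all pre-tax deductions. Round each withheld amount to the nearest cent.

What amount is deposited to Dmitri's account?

$1730.12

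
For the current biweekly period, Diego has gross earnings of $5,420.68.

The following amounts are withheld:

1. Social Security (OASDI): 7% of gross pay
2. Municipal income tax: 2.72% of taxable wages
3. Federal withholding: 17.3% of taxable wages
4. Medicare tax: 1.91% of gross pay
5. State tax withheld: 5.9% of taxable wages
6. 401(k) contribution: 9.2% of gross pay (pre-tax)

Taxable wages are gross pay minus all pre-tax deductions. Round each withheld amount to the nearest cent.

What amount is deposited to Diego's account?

$3,163.22

401(k) contribution: $5,420.68 × 0.092 = $498.70
Taxable wages = $5,420.68 − $498.70 = $4,921.98
Federal withholding: $4,921.98 × 0.173 = $851.50
Municipal income tax: $4,921.98 × 0.0272 = $133.88
State tax withheld: $4,921.98 × 0.059 = $290.40
Medicare tax: $5,420.68 × 0.0191 = $103.53
Social Security (OASDI): $5,420.68 × 0.07 = $379.45
Total deductions = $498.70 + $851.50 + $133.88 + $290.40 + $103.53 + $379.45 = $2,257.46
Net pay = $5,420.68 − $2,257.46 = $3,163.22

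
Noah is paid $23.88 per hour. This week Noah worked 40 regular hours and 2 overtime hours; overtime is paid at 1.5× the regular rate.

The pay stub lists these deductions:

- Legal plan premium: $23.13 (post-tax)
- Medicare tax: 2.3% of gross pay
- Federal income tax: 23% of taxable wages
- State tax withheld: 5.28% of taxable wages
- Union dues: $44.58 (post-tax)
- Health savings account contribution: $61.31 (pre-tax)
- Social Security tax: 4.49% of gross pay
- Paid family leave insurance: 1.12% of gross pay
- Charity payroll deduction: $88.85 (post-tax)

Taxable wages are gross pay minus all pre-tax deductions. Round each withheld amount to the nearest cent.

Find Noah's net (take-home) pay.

$454.69

Regular pay: 40 × $23.88 = $955.20
Overtime pay: 2 × $23.88 × 1.5 = $71.64
Gross pay = $955.20 + $71.64 = $1,026.84
Health savings account contribution: $61.31
Taxable wages = $1,026.84 − $61.31 = $965.53
State tax withheld: $965.53 × 0.0528 = $50.98
Federal income tax: $965.53 × 0.23 = $222.07
Medicare tax: $1,026.84 × 0.023 = $23.62
Paid family leave insurance: $1,026.84 × 0.0112 = $11.50
Social Security tax: $1,026.84 × 0.0449 = $46.11
Legal plan premium: $23.13
Union dues: $44.58
Charity payroll deduction: $88.85
Total deductions = $61.31 + $50.98 + $222.07 + $23.62 + $11.50 + $46.11 + $23.13 + $44.58 + $88.85 = $572.15
Net pay = $1,026.84 − $572.15 = $454.69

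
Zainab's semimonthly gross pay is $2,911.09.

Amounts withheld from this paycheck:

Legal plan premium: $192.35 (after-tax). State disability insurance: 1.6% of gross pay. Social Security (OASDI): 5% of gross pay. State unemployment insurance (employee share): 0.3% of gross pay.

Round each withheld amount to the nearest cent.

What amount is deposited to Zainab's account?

State unemployment insurance (employee share): $2,911.09 × 0.003 = $8.73
Social Security (OASDI): $2,911.09 × 0.05 = $145.55
State disability insurance: $2,911.09 × 0.016 = $46.58
Legal plan premium: $192.35
Total deductions = $8.73 + $145.55 + $46.58 + $192.35 = $393.21
Net pay = $2,911.09 − $393.21 = $2,517.88

$2,517.88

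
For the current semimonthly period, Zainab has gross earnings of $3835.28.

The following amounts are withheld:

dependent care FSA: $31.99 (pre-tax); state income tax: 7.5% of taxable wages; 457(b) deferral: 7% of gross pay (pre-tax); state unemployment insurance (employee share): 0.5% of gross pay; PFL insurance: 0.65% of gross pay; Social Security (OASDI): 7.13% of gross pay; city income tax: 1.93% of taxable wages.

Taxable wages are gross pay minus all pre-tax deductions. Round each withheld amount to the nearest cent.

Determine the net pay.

$2883.92

Dependent care FSA: $31.99
457(b) deferral: $3835.28 × 0.07 = $268.47
Pre-tax total = $31.99 + $268.47 = $300.46
Taxable wages = $3835.28 − $300.46 = $3534.82
State income tax: $3534.82 × 0.075 = $265.11
City income tax: $3534.82 × 0.0193 = $68.22
Social Security (OASDI): $3835.28 × 0.0713 = $273.46
PFL insurance: $3835.28 × 0.0065 = $24.93
State unemployment insurance (employee share): $3835.28 × 0.005 = $19.18
Total deductions = $31.99 + $268.47 + $265.11 + $68.22 + $273.46 + $24.93 + $19.18 = $951.36
Net pay = $3835.28 − $951.36 = $2883.92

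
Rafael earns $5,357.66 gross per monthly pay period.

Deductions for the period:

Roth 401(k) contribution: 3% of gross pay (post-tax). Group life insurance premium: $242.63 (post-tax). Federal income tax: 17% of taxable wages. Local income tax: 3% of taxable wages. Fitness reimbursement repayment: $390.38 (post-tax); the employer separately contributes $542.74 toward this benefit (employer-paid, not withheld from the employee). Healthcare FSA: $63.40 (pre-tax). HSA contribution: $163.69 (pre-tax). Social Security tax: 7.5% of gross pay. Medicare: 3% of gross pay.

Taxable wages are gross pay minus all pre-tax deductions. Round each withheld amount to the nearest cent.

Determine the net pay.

HSA contribution: $163.69
Healthcare FSA: $63.40
Pre-tax total = $163.69 + $63.40 = $227.09
Taxable wages = $5,357.66 − $227.09 = $5,130.57
Local income tax: $5,130.57 × 0.03 = $153.92
Federal income tax: $5,130.57 × 0.17 = $872.20
Medicare: $5,357.66 × 0.03 = $160.73
Social Security tax: $5,357.66 × 0.075 = $401.82
Roth 401(k) contribution: $5,357.66 × 0.03 = $160.73
Fitness reimbursement repayment: $390.38
Group life insurance premium: $242.63
(Employer's $542.74 toward fitness reimbursement repayment is not withheld from the employee.)
Total deductions = $163.69 + $63.40 + $153.92 + $872.20 + $160.73 + $401.82 + $160.73 + $390.38 + $242.63 = $2,609.50
Net pay = $5,357.66 − $2,609.50 = $2,748.16

$2,748.16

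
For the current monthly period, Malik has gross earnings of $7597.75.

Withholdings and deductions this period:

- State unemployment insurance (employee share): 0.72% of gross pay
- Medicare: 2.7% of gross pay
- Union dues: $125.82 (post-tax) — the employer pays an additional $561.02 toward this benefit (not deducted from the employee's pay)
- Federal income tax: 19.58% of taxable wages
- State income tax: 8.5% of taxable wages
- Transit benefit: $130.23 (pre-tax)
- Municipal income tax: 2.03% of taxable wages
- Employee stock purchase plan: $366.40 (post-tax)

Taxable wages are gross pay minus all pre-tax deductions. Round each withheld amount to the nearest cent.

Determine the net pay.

Transit benefit: $130.23
Taxable wages = $7597.75 − $130.23 = $7467.52
Federal income tax: $7467.52 × 0.1958 = $1462.14
State income tax: $7467.52 × 0.085 = $634.74
Municipal income tax: $7467.52 × 0.0203 = $151.59
Medicare: $7597.75 × 0.027 = $205.14
State unemployment insurance (employee share): $7597.75 × 0.0072 = $54.70
Employee stock purchase plan: $366.40
Union dues: $125.82
(Employer's $561.02 toward union dues is not withheld from the employee.)
Total deductions = $130.23 + $1462.14 + $634.74 + $151.59 + $205.14 + $54.70 + $366.40 + $125.82 = $3130.76
Net pay = $7597.75 − $3130.76 = $4466.99

$4466.99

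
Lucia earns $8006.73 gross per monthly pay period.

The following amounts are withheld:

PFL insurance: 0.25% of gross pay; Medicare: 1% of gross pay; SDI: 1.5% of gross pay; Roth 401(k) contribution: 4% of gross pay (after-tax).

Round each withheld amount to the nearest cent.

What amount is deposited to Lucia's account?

$7466.27

SDI: $8006.73 × 0.015 = $120.10
PFL insurance: $8006.73 × 0.0025 = $20.02
Medicare: $8006.73 × 0.01 = $80.07
Roth 401(k) contribution: $8006.73 × 0.04 = $320.27
Total deductions = $120.10 + $20.02 + $80.07 + $320.27 = $540.46
Net pay = $8006.73 − $540.46 = $7466.27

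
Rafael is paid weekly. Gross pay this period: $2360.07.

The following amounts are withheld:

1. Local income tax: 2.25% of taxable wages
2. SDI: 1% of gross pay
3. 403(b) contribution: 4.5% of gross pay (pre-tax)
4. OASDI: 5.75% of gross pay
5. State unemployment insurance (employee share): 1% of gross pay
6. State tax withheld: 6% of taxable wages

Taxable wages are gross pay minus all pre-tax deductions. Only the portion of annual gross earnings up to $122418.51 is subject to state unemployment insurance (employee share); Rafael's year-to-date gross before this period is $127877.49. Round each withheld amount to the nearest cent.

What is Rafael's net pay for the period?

$1908.63

403(b) contribution: $2360.07 × 0.045 = $106.20
Taxable wages = $2360.07 − $106.20 = $2253.87
State tax withheld: $2253.87 × 0.06 = $135.23
Local income tax: $2253.87 × 0.0225 = $50.71
OASDI: $2360.07 × 0.0575 = $135.70
State unemployment insurance (employee share): annual cap $122418.51 already reached (YTD $127877.49), so $0.00
SDI: $2360.07 × 0.01 = $23.60
Total deductions = $106.20 + $135.23 + $50.71 + $135.70 + $0.00 + $23.60 = $451.44
Net pay = $2360.07 − $451.44 = $1908.63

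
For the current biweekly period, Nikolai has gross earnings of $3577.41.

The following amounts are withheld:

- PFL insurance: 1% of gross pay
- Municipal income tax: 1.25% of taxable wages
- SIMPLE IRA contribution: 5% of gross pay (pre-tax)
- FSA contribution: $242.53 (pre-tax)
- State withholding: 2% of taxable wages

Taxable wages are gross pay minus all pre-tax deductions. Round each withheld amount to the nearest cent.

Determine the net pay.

SIMPLE IRA contribution: $3577.41 × 0.05 = $178.87
FSA contribution: $242.53
Pre-tax total = $178.87 + $242.53 = $421.40
Taxable wages = $3577.41 − $421.40 = $3156.01
Municipal income tax: $3156.01 × 0.0125 = $39.45
State withholding: $3156.01 × 0.02 = $63.12
PFL insurance: $3577.41 × 0.01 = $35.77
Total deductions = $178.87 + $242.53 + $39.45 + $63.12 + $35.77 = $559.74
Net pay = $3577.41 − $559.74 = $3017.67

$3017.67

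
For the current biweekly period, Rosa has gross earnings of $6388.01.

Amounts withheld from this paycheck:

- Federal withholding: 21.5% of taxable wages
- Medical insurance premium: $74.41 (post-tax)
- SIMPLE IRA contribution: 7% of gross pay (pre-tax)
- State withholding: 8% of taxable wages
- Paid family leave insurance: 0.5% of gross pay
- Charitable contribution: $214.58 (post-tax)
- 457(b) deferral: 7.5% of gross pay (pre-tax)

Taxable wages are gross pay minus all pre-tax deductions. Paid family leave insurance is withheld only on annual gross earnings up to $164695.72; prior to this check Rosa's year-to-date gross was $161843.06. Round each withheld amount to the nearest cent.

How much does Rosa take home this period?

$3547.28

457(b) deferral: $6388.01 × 0.075 = $479.10
SIMPLE IRA contribution: $6388.01 × 0.07 = $447.16
Pre-tax total = $479.10 + $447.16 = $926.26
Taxable wages = $6388.01 − $926.26 = $5461.75
State withholding: $5461.75 × 0.08 = $436.94
Federal withholding: $5461.75 × 0.215 = $1174.28
Paid family leave insurance: only $164695.72 − $161843.06 = $2852.66 of this check is subject → $2852.66 × 0.005 = $14.26
Charitable contribution: $214.58
Medical insurance premium: $74.41
Total deductions = $479.10 + $447.16 + $436.94 + $1174.28 + $14.26 + $214.58 + $74.41 = $2840.73
Net pay = $6388.01 − $2840.73 = $3547.28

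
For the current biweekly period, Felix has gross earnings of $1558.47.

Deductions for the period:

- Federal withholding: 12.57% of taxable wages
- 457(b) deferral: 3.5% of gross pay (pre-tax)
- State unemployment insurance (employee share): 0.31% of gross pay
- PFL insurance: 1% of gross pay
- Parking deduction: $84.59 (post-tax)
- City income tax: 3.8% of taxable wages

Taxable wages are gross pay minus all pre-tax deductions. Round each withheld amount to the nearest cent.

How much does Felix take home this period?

457(b) deferral: $1558.47 × 0.035 = $54.55
Taxable wages = $1558.47 − $54.55 = $1503.92
City income tax: $1503.92 × 0.038 = $57.15
Federal withholding: $1503.92 × 0.1257 = $189.04
PFL insurance: $1558.47 × 0.01 = $15.58
State unemployment insurance (employee share): $1558.47 × 0.0031 = $4.83
Parking deduction: $84.59
Total deductions = $54.55 + $57.15 + $189.04 + $15.58 + $4.83 + $84.59 = $405.74
Net pay = $1558.47 − $405.74 = $1152.73

$1152.73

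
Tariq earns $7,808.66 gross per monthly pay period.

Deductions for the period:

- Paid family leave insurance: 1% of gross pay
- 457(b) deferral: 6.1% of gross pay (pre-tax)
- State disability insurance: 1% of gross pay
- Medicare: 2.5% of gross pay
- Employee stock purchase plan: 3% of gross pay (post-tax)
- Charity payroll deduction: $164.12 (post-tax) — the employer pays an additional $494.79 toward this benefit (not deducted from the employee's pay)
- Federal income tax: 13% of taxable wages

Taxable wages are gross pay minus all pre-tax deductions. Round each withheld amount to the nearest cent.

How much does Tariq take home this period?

457(b) deferral: $7,808.66 × 0.061 = $476.33
Taxable wages = $7,808.66 − $476.33 = $7,332.33
Federal income tax: $7,332.33 × 0.13 = $953.20
Paid family leave insurance: $7,808.66 × 0.01 = $78.09
Medicare: $7,808.66 × 0.025 = $195.22
State disability insurance: $7,808.66 × 0.01 = $78.09
Employee stock purchase plan: $7,808.66 × 0.03 = $234.26
Charity payroll deduction: $164.12
(Employer's $494.79 toward charity payroll deduction is not withheld from the employee.)
Total deductions = $476.33 + $953.20 + $78.09 + $195.22 + $78.09 + $234.26 + $164.12 = $2,179.31
Net pay = $7,808.66 − $2,179.31 = $5,629.35

$5,629.35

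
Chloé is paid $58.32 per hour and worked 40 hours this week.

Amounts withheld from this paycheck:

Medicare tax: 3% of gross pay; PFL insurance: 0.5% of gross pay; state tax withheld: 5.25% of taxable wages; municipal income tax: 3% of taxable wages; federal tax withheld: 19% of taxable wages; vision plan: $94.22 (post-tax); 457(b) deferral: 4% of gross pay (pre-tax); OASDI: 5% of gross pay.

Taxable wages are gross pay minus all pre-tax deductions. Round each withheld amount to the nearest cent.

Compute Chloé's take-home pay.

Gross pay: 40 × $58.32 = $2332.80
457(b) deferral: $2332.80 × 0.04 = $93.31
Taxable wages = $2332.80 − $93.31 = $2239.49
Federal tax withheld: $2239.49 × 0.19 = $425.50
Municipal income tax: $2239.49 × 0.03 = $67.18
State tax withheld: $2239.49 × 0.0525 = $117.57
OASDI: $2332.80 × 0.05 = $116.64
PFL insurance: $2332.80 × 0.005 = $11.66
Medicare tax: $2332.80 × 0.03 = $69.98
Vision plan: $94.22
Total deductions = $93.31 + $425.50 + $67.18 + $117.57 + $116.64 + $11.66 + $69.98 + $94.22 = $996.06
Net pay = $2332.80 − $996.06 = $1336.74

$1336.74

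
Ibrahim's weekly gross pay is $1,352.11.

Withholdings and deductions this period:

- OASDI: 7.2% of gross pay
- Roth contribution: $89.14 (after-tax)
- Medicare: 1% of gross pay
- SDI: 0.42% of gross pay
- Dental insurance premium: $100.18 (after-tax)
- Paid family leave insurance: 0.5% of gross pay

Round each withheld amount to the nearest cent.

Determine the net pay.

$1,039.48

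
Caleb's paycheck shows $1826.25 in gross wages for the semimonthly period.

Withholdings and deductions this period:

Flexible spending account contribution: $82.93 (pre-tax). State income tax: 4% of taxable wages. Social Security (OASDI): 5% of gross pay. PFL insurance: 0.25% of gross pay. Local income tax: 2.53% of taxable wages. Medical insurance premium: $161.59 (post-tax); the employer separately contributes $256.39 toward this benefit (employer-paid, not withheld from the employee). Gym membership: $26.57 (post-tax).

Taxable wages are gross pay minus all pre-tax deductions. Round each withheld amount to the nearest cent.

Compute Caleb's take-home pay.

Flexible spending account contribution: $82.93
Taxable wages = $1826.25 − $82.93 = $1743.32
State income tax: $1743.32 × 0.04 = $69.73
Local income tax: $1743.32 × 0.0253 = $44.11
Social Security (OASDI): $1826.25 × 0.05 = $91.31
PFL insurance: $1826.25 × 0.0025 = $4.57
Medical insurance premium: $161.59
Gym membership: $26.57
(Employer's $256.39 toward medical insurance premium is not withheld from the employee.)
Total deductions = $82.93 + $69.73 + $44.11 + $91.31 + $4.57 + $161.59 + $26.57 = $480.81
Net pay = $1826.25 − $480.81 = $1345.44

$1345.44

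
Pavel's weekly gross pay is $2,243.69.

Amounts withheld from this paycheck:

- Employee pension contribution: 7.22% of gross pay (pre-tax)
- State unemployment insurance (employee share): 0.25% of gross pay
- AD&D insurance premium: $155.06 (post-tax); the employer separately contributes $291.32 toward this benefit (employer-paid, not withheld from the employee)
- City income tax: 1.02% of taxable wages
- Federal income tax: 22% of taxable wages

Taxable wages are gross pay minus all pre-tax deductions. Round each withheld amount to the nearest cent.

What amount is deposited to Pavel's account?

$1,441.83

Employee pension contribution: $2,243.69 × 0.0722 = $161.99
Taxable wages = $2,243.69 − $161.99 = $2,081.70
Federal income tax: $2,081.70 × 0.22 = $457.97
City income tax: $2,081.70 × 0.0102 = $21.23
State unemployment insurance (employee share): $2,243.69 × 0.0025 = $5.61
AD&D insurance premium: $155.06
(Employer's $291.32 toward AD&D insurance premium is not withheld from the employee.)
Total deductions = $161.99 + $457.97 + $21.23 + $5.61 + $155.06 = $801.86
Net pay = $2,243.69 − $801.86 = $1,441.83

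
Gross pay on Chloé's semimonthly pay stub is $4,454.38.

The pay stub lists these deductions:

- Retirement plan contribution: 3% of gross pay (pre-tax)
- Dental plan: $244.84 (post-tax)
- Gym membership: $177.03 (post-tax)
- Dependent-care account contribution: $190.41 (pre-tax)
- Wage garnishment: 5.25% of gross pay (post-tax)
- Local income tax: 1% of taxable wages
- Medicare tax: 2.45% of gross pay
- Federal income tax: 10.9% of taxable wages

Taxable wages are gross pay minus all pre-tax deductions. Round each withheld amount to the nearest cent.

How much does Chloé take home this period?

$2,873.98

Retirement plan contribution: $4,454.38 × 0.03 = $133.63
Dependent-care account contribution: $190.41
Pre-tax total = $133.63 + $190.41 = $324.04
Taxable wages = $4,454.38 − $324.04 = $4,130.34
Local income tax: $4,130.34 × 0.01 = $41.30
Federal income tax: $4,130.34 × 0.109 = $450.21
Medicare tax: $4,454.38 × 0.0245 = $109.13
Dental plan: $244.84
Wage garnishment: $4,454.38 × 0.0525 = $233.85
Gym membership: $177.03
Total deductions = $133.63 + $190.41 + $41.30 + $450.21 + $109.13 + $244.84 + $233.85 + $177.03 = $1,580.40
Net pay = $4,454.38 − $1,580.40 = $2,873.98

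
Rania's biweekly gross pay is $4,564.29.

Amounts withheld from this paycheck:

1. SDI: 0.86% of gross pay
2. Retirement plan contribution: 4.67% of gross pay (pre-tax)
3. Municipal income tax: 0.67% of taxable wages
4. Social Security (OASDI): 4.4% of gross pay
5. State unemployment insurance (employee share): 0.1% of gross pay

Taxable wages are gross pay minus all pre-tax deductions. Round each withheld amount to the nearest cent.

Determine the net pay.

$4,077.35

Retirement plan contribution: $4,564.29 × 0.0467 = $213.15
Taxable wages = $4,564.29 − $213.15 = $4,351.14
Municipal income tax: $4,351.14 × 0.0067 = $29.15
Social Security (OASDI): $4,564.29 × 0.044 = $200.83
SDI: $4,564.29 × 0.0086 = $39.25
State unemployment insurance (employee share): $4,564.29 × 0.001 = $4.56
Total deductions = $213.15 + $29.15 + $200.83 + $39.25 + $4.56 = $486.94
Net pay = $4,564.29 − $486.94 = $4,077.35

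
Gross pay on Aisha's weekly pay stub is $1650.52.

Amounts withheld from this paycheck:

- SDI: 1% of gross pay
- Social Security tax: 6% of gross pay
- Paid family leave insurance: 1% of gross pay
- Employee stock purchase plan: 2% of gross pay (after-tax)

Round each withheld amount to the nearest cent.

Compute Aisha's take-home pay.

$1485.46

Paid family leave insurance: $1650.52 × 0.01 = $16.51
SDI: $1650.52 × 0.01 = $16.51
Social Security tax: $1650.52 × 0.06 = $99.03
Employee stock purchase plan: $1650.52 × 0.02 = $33.01
Total deductions = $16.51 + $16.51 + $99.03 + $33.01 = $165.06
Net pay = $1650.52 − $165.06 = $1485.46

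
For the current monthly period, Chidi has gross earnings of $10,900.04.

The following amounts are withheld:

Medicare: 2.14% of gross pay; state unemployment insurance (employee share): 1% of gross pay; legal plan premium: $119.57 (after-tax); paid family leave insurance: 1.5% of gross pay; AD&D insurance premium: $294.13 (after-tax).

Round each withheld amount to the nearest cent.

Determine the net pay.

$9,980.58

Paid family leave insurance: $10,900.04 × 0.015 = $163.50
State unemployment insurance (employee share): $10,900.04 × 0.01 = $109.00
Medicare: $10,900.04 × 0.0214 = $233.26
Legal plan premium: $119.57
AD&D insurance premium: $294.13
Total deductions = $163.50 + $109.00 + $233.26 + $119.57 + $294.13 = $919.46
Net pay = $10,900.04 − $919.46 = $9,980.58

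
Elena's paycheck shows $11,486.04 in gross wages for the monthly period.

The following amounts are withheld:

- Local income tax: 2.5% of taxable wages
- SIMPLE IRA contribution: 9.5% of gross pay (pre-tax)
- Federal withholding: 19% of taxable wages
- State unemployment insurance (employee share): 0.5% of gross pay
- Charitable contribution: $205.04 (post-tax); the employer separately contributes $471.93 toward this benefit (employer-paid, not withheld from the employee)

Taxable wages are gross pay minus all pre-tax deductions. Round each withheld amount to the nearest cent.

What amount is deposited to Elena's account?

$7,897.50

SIMPLE IRA contribution: $11,486.04 × 0.095 = $1,091.17
Taxable wages = $11,486.04 − $1,091.17 = $10,394.87
Local income tax: $10,394.87 × 0.025 = $259.87
Federal withholding: $10,394.87 × 0.19 = $1,975.03
State unemployment insurance (employee share): $11,486.04 × 0.005 = $57.43
Charitable contribution: $205.04
(Employer's $471.93 toward charitable contribution is not withheld from the employee.)
Total deductions = $1,091.17 + $259.87 + $1,975.03 + $57.43 + $205.04 = $3,588.54
Net pay = $11,486.04 − $3,588.54 = $7,897.50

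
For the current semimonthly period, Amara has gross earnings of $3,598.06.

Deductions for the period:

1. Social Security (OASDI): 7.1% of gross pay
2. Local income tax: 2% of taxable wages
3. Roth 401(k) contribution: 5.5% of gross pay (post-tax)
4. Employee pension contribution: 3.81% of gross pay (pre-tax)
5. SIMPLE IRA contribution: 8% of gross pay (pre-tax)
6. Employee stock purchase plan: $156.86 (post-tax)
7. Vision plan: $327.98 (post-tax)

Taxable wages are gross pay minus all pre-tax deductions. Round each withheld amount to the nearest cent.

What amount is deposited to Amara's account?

$2,171.48

SIMPLE IRA contribution: $3,598.06 × 0.08 = $287.84
Employee pension contribution: $3,598.06 × 0.0381 = $137.09
Pre-tax total = $287.84 + $137.09 = $424.93
Taxable wages = $3,598.06 − $424.93 = $3,173.13
Local income tax: $3,173.13 × 0.02 = $63.46
Social Security (OASDI): $3,598.06 × 0.071 = $255.46
Roth 401(k) contribution: $3,598.06 × 0.055 = $197.89
Employee stock purchase plan: $156.86
Vision plan: $327.98
Total deductions = $287.84 + $137.09 + $63.46 + $255.46 + $197.89 + $156.86 + $327.98 = $1,426.58
Net pay = $3,598.06 − $1,426.58 = $2,171.48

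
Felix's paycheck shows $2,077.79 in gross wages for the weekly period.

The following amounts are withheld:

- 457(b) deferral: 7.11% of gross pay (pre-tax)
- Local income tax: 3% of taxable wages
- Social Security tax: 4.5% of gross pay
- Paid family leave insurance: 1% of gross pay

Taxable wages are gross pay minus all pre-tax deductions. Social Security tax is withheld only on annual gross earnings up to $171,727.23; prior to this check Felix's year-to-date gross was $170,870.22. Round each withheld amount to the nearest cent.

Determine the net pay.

457(b) deferral: $2,077.79 × 0.0711 = $147.73
Taxable wages = $2,077.79 − $147.73 = $1,930.06
Local income tax: $1,930.06 × 0.03 = $57.90
Paid family leave insurance: $2,077.79 × 0.01 = $20.78
Social Security tax: only $171,727.23 − $170,870.22 = $857.01 of this check is subject → $857.01 × 0.045 = $38.57
Total deductions = $147.73 + $57.90 + $20.78 + $38.57 = $264.98
Net pay = $2,077.79 − $264.98 = $1,812.81

$1,812.81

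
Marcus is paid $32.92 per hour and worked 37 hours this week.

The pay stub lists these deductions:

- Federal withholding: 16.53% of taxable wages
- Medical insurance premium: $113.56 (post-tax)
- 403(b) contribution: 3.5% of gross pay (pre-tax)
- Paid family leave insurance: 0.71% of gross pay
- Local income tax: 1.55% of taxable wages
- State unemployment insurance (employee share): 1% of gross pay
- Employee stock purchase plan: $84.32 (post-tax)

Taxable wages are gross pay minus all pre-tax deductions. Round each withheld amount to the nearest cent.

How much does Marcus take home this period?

$744.18

Gross pay: 37 × $32.92 = $1218.04
403(b) contribution: $1218.04 × 0.035 = $42.63
Taxable wages = $1218.04 − $42.63 = $1175.41
Local income tax: $1175.41 × 0.0155 = $18.22
Federal withholding: $1175.41 × 0.1653 = $194.30
State unemployment insurance (employee share): $1218.04 × 0.01 = $12.18
Paid family leave insurance: $1218.04 × 0.0071 = $8.65
Medical insurance premium: $113.56
Employee stock purchase plan: $84.32
Total deductions = $42.63 + $18.22 + $194.30 + $12.18 + $8.65 + $113.56 + $84.32 = $473.86
Net pay = $1218.04 − $473.86 = $744.18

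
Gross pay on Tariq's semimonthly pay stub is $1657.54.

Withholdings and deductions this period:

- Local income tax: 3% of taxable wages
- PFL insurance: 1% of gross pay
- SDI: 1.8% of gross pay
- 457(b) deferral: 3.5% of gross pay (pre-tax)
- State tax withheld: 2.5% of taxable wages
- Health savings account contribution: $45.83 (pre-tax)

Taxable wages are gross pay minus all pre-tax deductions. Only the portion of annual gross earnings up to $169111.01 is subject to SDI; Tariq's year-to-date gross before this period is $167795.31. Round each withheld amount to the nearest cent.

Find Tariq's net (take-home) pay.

$1427.99

Health savings account contribution: $45.83
457(b) deferral: $1657.54 × 0.035 = $58.01
Pre-tax total = $45.83 + $58.01 = $103.84
Taxable wages = $1657.54 − $103.84 = $1553.70
State tax withheld: $1553.70 × 0.025 = $38.84
Local income tax: $1553.70 × 0.03 = $46.61
SDI: only $169111.01 − $167795.31 = $1315.70 of this check is subject → $1315.70 × 0.018 = $23.68
PFL insurance: $1657.54 × 0.01 = $16.58
Total deductions = $45.83 + $58.01 + $38.84 + $46.61 + $23.68 + $16.58 = $229.55
Net pay = $1657.54 − $229.55 = $1427.99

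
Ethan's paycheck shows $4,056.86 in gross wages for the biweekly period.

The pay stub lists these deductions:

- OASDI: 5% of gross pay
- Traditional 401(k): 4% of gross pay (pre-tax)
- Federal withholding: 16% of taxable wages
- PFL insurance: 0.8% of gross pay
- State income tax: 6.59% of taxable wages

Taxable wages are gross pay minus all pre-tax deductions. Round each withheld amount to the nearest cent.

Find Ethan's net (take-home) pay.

Traditional 401(k): $4,056.86 × 0.04 = $162.27
Taxable wages = $4,056.86 − $162.27 = $3,894.59
State income tax: $3,894.59 × 0.0659 = $256.65
Federal withholding: $3,894.59 × 0.16 = $623.13
OASDI: $4,056.86 × 0.05 = $202.84
PFL insurance: $4,056.86 × 0.008 = $32.45
Total deductions = $162.27 + $256.65 + $623.13 + $202.84 + $32.45 = $1,277.34
Net pay = $4,056.86 − $1,277.34 = $2,779.52

$2,779.52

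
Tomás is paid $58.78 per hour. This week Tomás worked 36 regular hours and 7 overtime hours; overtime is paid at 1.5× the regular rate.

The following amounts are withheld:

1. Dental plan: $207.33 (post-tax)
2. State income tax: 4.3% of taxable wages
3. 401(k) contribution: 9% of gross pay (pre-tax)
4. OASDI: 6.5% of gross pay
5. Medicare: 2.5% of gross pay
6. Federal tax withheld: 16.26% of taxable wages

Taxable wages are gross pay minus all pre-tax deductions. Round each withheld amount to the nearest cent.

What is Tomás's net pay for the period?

$1,522.58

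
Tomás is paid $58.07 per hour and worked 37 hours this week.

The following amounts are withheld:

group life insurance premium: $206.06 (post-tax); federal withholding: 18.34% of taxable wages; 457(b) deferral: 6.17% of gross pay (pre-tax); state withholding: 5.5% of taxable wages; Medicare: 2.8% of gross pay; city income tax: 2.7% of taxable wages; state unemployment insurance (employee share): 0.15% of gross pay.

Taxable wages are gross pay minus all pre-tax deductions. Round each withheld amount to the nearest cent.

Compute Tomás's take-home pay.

$1,211.53

Gross pay: 37 × $58.07 = $2,148.59
457(b) deferral: $2,148.59 × 0.0617 = $132.57
Taxable wages = $2,148.59 − $132.57 = $2,016.02
City income tax: $2,016.02 × 0.027 = $54.43
State withholding: $2,016.02 × 0.055 = $110.88
Federal withholding: $2,016.02 × 0.1834 = $369.74
Medicare: $2,148.59 × 0.028 = $60.16
State unemployment insurance (employee share): $2,148.59 × 0.0015 = $3.22
Group life insurance premium: $206.06
Total deductions = $132.57 + $54.43 + $110.88 + $369.74 + $60.16 + $3.22 + $206.06 = $937.06
Net pay = $2,148.59 − $937.06 = $1,211.53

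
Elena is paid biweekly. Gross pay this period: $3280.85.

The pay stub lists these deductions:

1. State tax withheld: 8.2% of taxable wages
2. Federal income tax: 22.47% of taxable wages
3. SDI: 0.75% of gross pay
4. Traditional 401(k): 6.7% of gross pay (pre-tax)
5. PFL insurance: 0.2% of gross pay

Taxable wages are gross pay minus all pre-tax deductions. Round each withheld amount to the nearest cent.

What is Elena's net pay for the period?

Traditional 401(k): $3280.85 × 0.067 = $219.82
Taxable wages = $3280.85 − $219.82 = $3061.03
Federal income tax: $3061.03 × 0.2247 = $687.81
State tax withheld: $3061.03 × 0.082 = $251.00
SDI: $3280.85 × 0.0075 = $24.61
PFL insurance: $3280.85 × 0.002 = $6.56
Total deductions = $219.82 + $687.81 + $251.00 + $24.61 + $6.56 = $1189.80
Net pay = $3280.85 − $1189.80 = $2091.05

$2091.05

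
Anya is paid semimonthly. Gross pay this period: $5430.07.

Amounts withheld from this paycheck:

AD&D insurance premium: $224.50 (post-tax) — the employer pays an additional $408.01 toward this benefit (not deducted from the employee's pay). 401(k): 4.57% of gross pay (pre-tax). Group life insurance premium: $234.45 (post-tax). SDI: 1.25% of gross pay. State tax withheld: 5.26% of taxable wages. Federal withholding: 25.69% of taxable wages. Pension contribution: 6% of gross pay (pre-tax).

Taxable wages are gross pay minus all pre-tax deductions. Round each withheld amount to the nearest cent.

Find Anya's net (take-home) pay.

$2826.32

401(k): $5430.07 × 0.0457 = $248.15
Pension contribution: $5430.07 × 0.06 = $325.80
Pre-tax total = $248.15 + $325.80 = $573.95
Taxable wages = $5430.07 − $573.95 = $4856.12
Federal withholding: $4856.12 × 0.2569 = $1247.54
State tax withheld: $4856.12 × 0.0526 = $255.43
SDI: $5430.07 × 0.0125 = $67.88
AD&D insurance premium: $224.50
Group life insurance premium: $234.45
(Employer's $408.01 toward AD&D insurance premium is not withheld from the employee.)
Total deductions = $248.15 + $325.80 + $1247.54 + $255.43 + $67.88 + $224.50 + $234.45 = $2603.75
Net pay = $5430.07 − $2603.75 = $2826.32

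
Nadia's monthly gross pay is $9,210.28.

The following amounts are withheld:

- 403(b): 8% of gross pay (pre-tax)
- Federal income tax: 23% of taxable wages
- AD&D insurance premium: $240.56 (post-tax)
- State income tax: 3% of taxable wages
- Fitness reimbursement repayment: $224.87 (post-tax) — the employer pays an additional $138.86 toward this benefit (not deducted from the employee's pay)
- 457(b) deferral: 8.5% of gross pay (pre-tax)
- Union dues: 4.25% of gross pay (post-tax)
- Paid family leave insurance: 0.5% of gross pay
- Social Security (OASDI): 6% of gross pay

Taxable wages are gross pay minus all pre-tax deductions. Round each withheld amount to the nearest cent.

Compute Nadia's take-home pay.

457(b) deferral: $9,210.28 × 0.085 = $782.87
403(b): $9,210.28 × 0.08 = $736.82
Pre-tax total = $782.87 + $736.82 = $1,519.69
Taxable wages = $9,210.28 − $1,519.69 = $7,690.59
State income tax: $7,690.59 × 0.03 = $230.72
Federal income tax: $7,690.59 × 0.23 = $1,768.84
Social Security (OASDI): $9,210.28 × 0.06 = $552.62
Paid family leave insurance: $9,210.28 × 0.005 = $46.05
Union dues: $9,210.28 × 0.0425 = $391.44
AD&D insurance premium: $240.56
Fitness reimbursement repayment: $224.87
(Employer's $138.86 toward fitness reimbursement repayment is not withheld from the employee.)
Total deductions = $782.87 + $736.82 + $230.72 + $1,768.84 + $552.62 + $46.05 + $391.44 + $240.56 + $224.87 = $4,974.79
Net pay = $9,210.28 − $4,974.79 = $4,235.49

$4,235.49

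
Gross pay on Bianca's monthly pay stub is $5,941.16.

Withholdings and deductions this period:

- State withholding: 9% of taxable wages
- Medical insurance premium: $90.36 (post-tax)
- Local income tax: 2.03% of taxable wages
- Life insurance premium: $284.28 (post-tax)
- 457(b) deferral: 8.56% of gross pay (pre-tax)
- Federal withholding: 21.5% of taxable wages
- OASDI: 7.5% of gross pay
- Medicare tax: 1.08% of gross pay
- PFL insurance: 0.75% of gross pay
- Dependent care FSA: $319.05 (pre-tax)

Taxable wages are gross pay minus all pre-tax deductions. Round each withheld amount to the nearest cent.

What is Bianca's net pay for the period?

Dependent care FSA: $319.05
457(b) deferral: $5,941.16 × 0.0856 = $508.56
Pre-tax total = $319.05 + $508.56 = $827.61
Taxable wages = $5,941.16 − $827.61 = $5,113.55
State withholding: $5,113.55 × 0.09 = $460.22
Federal withholding: $5,113.55 × 0.215 = $1,099.41
Local income tax: $5,113.55 × 0.0203 = $103.81
PFL insurance: $5,941.16 × 0.0075 = $44.56
OASDI: $5,941.16 × 0.075 = $445.59
Medicare tax: $5,941.16 × 0.0108 = $64.16
Medical insurance premium: $90.36
Life insurance premium: $284.28
Total deductions = $319.05 + $508.56 + $460.22 + $1,099.41 + $103.81 + $44.56 + $445.59 + $64.16 + $90.36 + $284.28 = $3,420.00
Net pay = $5,941.16 − $3,420.00 = $2,521.16

$2,521.16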